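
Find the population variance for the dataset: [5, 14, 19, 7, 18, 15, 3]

35.9592

Step 1: Compute the mean: (5 + 14 + 19 + 7 + 18 + 15 + 3) / 7 = 11.5714
Step 2: Compute squared deviations from the mean:
  (5 - 11.5714)^2 = 43.1837
  (14 - 11.5714)^2 = 5.898
  (19 - 11.5714)^2 = 55.1837
  (7 - 11.5714)^2 = 20.898
  (18 - 11.5714)^2 = 41.3265
  (15 - 11.5714)^2 = 11.7551
  (3 - 11.5714)^2 = 73.4694
Step 3: Sum of squared deviations = 251.7143
Step 4: Population variance = 251.7143 / 7 = 35.9592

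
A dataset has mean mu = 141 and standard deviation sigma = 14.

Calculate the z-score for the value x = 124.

-1.2143

Step 1: Recall the z-score formula: z = (x - mu) / sigma
Step 2: Substitute values: z = (124 - 141) / 14
Step 3: z = -17 / 14 = -1.2143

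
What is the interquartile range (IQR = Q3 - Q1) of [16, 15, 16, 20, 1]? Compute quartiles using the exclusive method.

10

Step 1: Sort the data: [1, 15, 16, 16, 20]
Step 2: n = 5
Step 3: Using the exclusive quartile method:
  Q1 = 8
  Q2 (median) = 16
  Q3 = 18
  IQR = Q3 - Q1 = 18 - 8 = 10
Step 4: IQR = 10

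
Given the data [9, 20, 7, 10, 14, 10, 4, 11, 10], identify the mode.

10

Step 1: Count the frequency of each value:
  4: appears 1 time(s)
  7: appears 1 time(s)
  9: appears 1 time(s)
  10: appears 3 time(s)
  11: appears 1 time(s)
  14: appears 1 time(s)
  20: appears 1 time(s)
Step 2: The value 10 appears most frequently (3 times).
Step 3: Mode = 10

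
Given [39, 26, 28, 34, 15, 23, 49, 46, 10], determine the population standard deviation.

12.5078

Step 1: Compute the mean: 30
Step 2: Sum of squared deviations from the mean: 1408
Step 3: Population variance = 1408 / 9 = 156.4444
Step 4: Standard deviation = sqrt(156.4444) = 12.5078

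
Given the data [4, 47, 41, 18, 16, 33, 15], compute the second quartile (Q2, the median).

18

Step 1: Sort the data: [4, 15, 16, 18, 33, 41, 47]
Step 2: n = 7
Step 3: Q2 is the median. Since n is odd, it is the middle value at position 4: 18
Step 4: Q2 = 18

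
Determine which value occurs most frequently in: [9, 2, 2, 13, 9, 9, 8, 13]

9

Step 1: Count the frequency of each value:
  2: appears 2 time(s)
  8: appears 1 time(s)
  9: appears 3 time(s)
  13: appears 2 time(s)
Step 2: The value 9 appears most frequently (3 times).
Step 3: Mode = 9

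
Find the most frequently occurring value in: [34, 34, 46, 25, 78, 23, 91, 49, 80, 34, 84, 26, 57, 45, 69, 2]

34

Step 1: Count the frequency of each value:
  2: appears 1 time(s)
  23: appears 1 time(s)
  25: appears 1 time(s)
  26: appears 1 time(s)
  34: appears 3 time(s)
  45: appears 1 time(s)
  46: appears 1 time(s)
  49: appears 1 time(s)
  57: appears 1 time(s)
  69: appears 1 time(s)
  78: appears 1 time(s)
  80: appears 1 time(s)
  84: appears 1 time(s)
  91: appears 1 time(s)
Step 2: The value 34 appears most frequently (3 times).
Step 3: Mode = 34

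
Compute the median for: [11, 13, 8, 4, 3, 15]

9.5

Step 1: Sort the data in ascending order: [3, 4, 8, 11, 13, 15]
Step 2: The number of values is n = 6.
Step 3: Since n is even, the median is the average of positions 3 and 4:
  Median = (8 + 11) / 2 = 9.5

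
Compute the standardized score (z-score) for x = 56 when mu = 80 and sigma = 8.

-3

Step 1: Recall the z-score formula: z = (x - mu) / sigma
Step 2: Substitute values: z = (56 - 80) / 8
Step 3: z = -24 / 8 = -3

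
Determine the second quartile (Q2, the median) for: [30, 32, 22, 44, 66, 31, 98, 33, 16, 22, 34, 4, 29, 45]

31.5

Step 1: Sort the data: [4, 16, 22, 22, 29, 30, 31, 32, 33, 34, 44, 45, 66, 98]
Step 2: n = 14
Step 3: Q2 is the median. Since n is even, it is the average of the values at positions 7 and 8:
  Q2 = (31 + 32) / 2 = 31.5
Step 4: Q2 = 31.5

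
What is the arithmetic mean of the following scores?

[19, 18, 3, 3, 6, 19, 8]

10.8571

Step 1: Sum all values: 19 + 18 + 3 + 3 + 6 + 19 + 8 = 76
Step 2: Count the number of values: n = 7
Step 3: Mean = sum / n = 76 / 7 = 10.8571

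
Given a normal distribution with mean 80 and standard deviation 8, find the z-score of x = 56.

-3

Step 1: Recall the z-score formula: z = (x - mu) / sigma
Step 2: Substitute values: z = (56 - 80) / 8
Step 3: z = -24 / 8 = -3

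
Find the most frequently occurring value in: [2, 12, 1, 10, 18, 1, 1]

1

Step 1: Count the frequency of each value:
  1: appears 3 time(s)
  2: appears 1 time(s)
  10: appears 1 time(s)
  12: appears 1 time(s)
  18: appears 1 time(s)
Step 2: The value 1 appears most frequently (3 times).
Step 3: Mode = 1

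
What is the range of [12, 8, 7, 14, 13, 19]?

12

Step 1: Identify the maximum value: max = 19
Step 2: Identify the minimum value: min = 7
Step 3: Range = max - min = 19 - 7 = 12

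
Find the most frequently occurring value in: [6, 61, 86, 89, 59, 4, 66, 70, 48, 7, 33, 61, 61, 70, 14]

61

Step 1: Count the frequency of each value:
  4: appears 1 time(s)
  6: appears 1 time(s)
  7: appears 1 time(s)
  14: appears 1 time(s)
  33: appears 1 time(s)
  48: appears 1 time(s)
  59: appears 1 time(s)
  61: appears 3 time(s)
  66: appears 1 time(s)
  70: appears 2 time(s)
  86: appears 1 time(s)
  89: appears 1 time(s)
Step 2: The value 61 appears most frequently (3 times).
Step 3: Mode = 61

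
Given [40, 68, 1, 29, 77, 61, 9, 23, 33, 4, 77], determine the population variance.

742.7769

Step 1: Compute the mean: (40 + 68 + 1 + 29 + 77 + 61 + 9 + 23 + 33 + 4 + 77) / 11 = 38.3636
Step 2: Compute squared deviations from the mean:
  (40 - 38.3636)^2 = 2.6777
  (68 - 38.3636)^2 = 878.314
  (1 - 38.3636)^2 = 1396.0413
  (29 - 38.3636)^2 = 87.6777
  (77 - 38.3636)^2 = 1492.7686
  (61 - 38.3636)^2 = 512.405
  (9 - 38.3636)^2 = 862.2231
  (23 - 38.3636)^2 = 236.0413
  (33 - 38.3636)^2 = 28.7686
  (4 - 38.3636)^2 = 1180.8595
  (77 - 38.3636)^2 = 1492.7686
Step 3: Sum of squared deviations = 8170.5455
Step 4: Population variance = 8170.5455 / 11 = 742.7769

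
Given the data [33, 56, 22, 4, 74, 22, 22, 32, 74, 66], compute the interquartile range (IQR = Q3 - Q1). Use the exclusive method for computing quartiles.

46

Step 1: Sort the data: [4, 22, 22, 22, 32, 33, 56, 66, 74, 74]
Step 2: n = 10
Step 3: Using the exclusive quartile method:
  Q1 = 22
  Q2 (median) = 32.5
  Q3 = 68
  IQR = Q3 - Q1 = 68 - 22 = 46
Step 4: IQR = 46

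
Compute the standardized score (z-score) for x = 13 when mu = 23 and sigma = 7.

-1.4286

Step 1: Recall the z-score formula: z = (x - mu) / sigma
Step 2: Substitute values: z = (13 - 23) / 7
Step 3: z = -10 / 7 = -1.4286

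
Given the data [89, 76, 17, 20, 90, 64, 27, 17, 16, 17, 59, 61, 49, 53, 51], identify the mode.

17

Step 1: Count the frequency of each value:
  16: appears 1 time(s)
  17: appears 3 time(s)
  20: appears 1 time(s)
  27: appears 1 time(s)
  49: appears 1 time(s)
  51: appears 1 time(s)
  53: appears 1 time(s)
  59: appears 1 time(s)
  61: appears 1 time(s)
  64: appears 1 time(s)
  76: appears 1 time(s)
  89: appears 1 time(s)
  90: appears 1 time(s)
Step 2: The value 17 appears most frequently (3 times).
Step 3: Mode = 17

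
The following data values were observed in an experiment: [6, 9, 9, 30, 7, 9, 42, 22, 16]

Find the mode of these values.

9

Step 1: Count the frequency of each value:
  6: appears 1 time(s)
  7: appears 1 time(s)
  9: appears 3 time(s)
  16: appears 1 time(s)
  22: appears 1 time(s)
  30: appears 1 time(s)
  42: appears 1 time(s)
Step 2: The value 9 appears most frequently (3 times).
Step 3: Mode = 9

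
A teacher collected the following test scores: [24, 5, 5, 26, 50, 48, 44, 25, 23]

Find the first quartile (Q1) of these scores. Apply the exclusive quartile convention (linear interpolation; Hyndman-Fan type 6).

14

Step 1: Sort the data: [5, 5, 23, 24, 25, 26, 44, 48, 50]
Step 2: n = 9
Step 3: Using the exclusive quartile method:
  Q1 = 14
  Q2 (median) = 25
  Q3 = 46
  IQR = Q3 - Q1 = 46 - 14 = 32
Step 4: Q1 = 14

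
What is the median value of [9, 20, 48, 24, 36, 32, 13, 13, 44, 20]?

22

Step 1: Sort the data in ascending order: [9, 13, 13, 20, 20, 24, 32, 36, 44, 48]
Step 2: The number of values is n = 10.
Step 3: Since n is even, the median is the average of positions 5 and 6:
  Median = (20 + 24) / 2 = 22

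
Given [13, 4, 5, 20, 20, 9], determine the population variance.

41.8056

Step 1: Compute the mean: (13 + 4 + 5 + 20 + 20 + 9) / 6 = 11.8333
Step 2: Compute squared deviations from the mean:
  (13 - 11.8333)^2 = 1.3611
  (4 - 11.8333)^2 = 61.3611
  (5 - 11.8333)^2 = 46.6944
  (20 - 11.8333)^2 = 66.6944
  (20 - 11.8333)^2 = 66.6944
  (9 - 11.8333)^2 = 8.0278
Step 3: Sum of squared deviations = 250.8333
Step 4: Population variance = 250.8333 / 6 = 41.8056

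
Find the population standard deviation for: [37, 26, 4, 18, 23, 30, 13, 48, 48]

14.1901

Step 1: Compute the mean: 27.4444
Step 2: Sum of squared deviations from the mean: 1812.2222
Step 3: Population variance = 1812.2222 / 9 = 201.358
Step 4: Standard deviation = sqrt(201.358) = 14.1901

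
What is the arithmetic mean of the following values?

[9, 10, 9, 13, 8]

9.8

Step 1: Sum all values: 9 + 10 + 9 + 13 + 8 = 49
Step 2: Count the number of values: n = 5
Step 3: Mean = sum / n = 49 / 5 = 9.8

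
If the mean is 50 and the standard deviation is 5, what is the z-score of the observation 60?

2

Step 1: Recall the z-score formula: z = (x - mu) / sigma
Step 2: Substitute values: z = (60 - 50) / 5
Step 3: z = 10 / 5 = 2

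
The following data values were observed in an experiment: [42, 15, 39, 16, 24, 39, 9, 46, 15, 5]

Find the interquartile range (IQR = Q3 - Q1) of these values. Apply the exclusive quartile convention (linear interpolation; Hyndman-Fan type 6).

26.25

Step 1: Sort the data: [5, 9, 15, 15, 16, 24, 39, 39, 42, 46]
Step 2: n = 10
Step 3: Using the exclusive quartile method:
  Q1 = 13.5
  Q2 (median) = 20
  Q3 = 39.75
  IQR = Q3 - Q1 = 39.75 - 13.5 = 26.25
Step 4: IQR = 26.25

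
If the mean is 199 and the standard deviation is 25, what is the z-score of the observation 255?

2.24

Step 1: Recall the z-score formula: z = (x - mu) / sigma
Step 2: Substitute values: z = (255 - 199) / 25
Step 3: z = 56 / 25 = 2.24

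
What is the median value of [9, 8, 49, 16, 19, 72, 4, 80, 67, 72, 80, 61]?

55

Step 1: Sort the data in ascending order: [4, 8, 9, 16, 19, 49, 61, 67, 72, 72, 80, 80]
Step 2: The number of values is n = 12.
Step 3: Since n is even, the median is the average of positions 6 and 7:
  Median = (49 + 61) / 2 = 55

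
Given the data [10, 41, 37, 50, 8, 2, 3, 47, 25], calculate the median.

25

Step 1: Sort the data in ascending order: [2, 3, 8, 10, 25, 37, 41, 47, 50]
Step 2: The number of values is n = 9.
Step 3: Since n is odd, the median is the middle value at position 5: 25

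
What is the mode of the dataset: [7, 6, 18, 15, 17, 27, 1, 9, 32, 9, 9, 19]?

9

Step 1: Count the frequency of each value:
  1: appears 1 time(s)
  6: appears 1 time(s)
  7: appears 1 time(s)
  9: appears 3 time(s)
  15: appears 1 time(s)
  17: appears 1 time(s)
  18: appears 1 time(s)
  19: appears 1 time(s)
  27: appears 1 time(s)
  32: appears 1 time(s)
Step 2: The value 9 appears most frequently (3 times).
Step 3: Mode = 9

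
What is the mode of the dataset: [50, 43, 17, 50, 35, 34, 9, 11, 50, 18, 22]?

50

Step 1: Count the frequency of each value:
  9: appears 1 time(s)
  11: appears 1 time(s)
  17: appears 1 time(s)
  18: appears 1 time(s)
  22: appears 1 time(s)
  34: appears 1 time(s)
  35: appears 1 time(s)
  43: appears 1 time(s)
  50: appears 3 time(s)
Step 2: The value 50 appears most frequently (3 times).
Step 3: Mode = 50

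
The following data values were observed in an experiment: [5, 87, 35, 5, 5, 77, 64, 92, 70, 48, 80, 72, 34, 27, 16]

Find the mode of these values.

5

Step 1: Count the frequency of each value:
  5: appears 3 time(s)
  16: appears 1 time(s)
  27: appears 1 time(s)
  34: appears 1 time(s)
  35: appears 1 time(s)
  48: appears 1 time(s)
  64: appears 1 time(s)
  70: appears 1 time(s)
  72: appears 1 time(s)
  77: appears 1 time(s)
  80: appears 1 time(s)
  87: appears 1 time(s)
  92: appears 1 time(s)
Step 2: The value 5 appears most frequently (3 times).
Step 3: Mode = 5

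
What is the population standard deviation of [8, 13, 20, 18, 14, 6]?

4.9805

Step 1: Compute the mean: 13.1667
Step 2: Sum of squared deviations from the mean: 148.8333
Step 3: Population variance = 148.8333 / 6 = 24.8056
Step 4: Standard deviation = sqrt(24.8056) = 4.9805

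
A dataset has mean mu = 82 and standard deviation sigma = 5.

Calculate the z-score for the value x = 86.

0.8

Step 1: Recall the z-score formula: z = (x - mu) / sigma
Step 2: Substitute values: z = (86 - 82) / 5
Step 3: z = 4 / 5 = 0.8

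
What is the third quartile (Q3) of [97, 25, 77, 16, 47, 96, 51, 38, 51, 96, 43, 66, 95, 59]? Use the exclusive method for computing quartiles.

95.25

Step 1: Sort the data: [16, 25, 38, 43, 47, 51, 51, 59, 66, 77, 95, 96, 96, 97]
Step 2: n = 14
Step 3: Using the exclusive quartile method:
  Q1 = 41.75
  Q2 (median) = 55
  Q3 = 95.25
  IQR = Q3 - Q1 = 95.25 - 41.75 = 53.5
Step 4: Q3 = 95.25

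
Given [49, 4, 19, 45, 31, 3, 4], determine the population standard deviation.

18.3492

Step 1: Compute the mean: 22.1429
Step 2: Sum of squared deviations from the mean: 2356.8571
Step 3: Population variance = 2356.8571 / 7 = 336.6939
Step 4: Standard deviation = sqrt(336.6939) = 18.3492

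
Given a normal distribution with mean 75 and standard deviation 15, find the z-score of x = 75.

0

Step 1: Recall the z-score formula: z = (x - mu) / sigma
Step 2: Substitute values: z = (75 - 75) / 15
Step 3: z = 0 / 15 = 0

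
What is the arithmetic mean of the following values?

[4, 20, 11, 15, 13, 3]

11

Step 1: Sum all values: 4 + 20 + 11 + 15 + 13 + 3 = 66
Step 2: Count the number of values: n = 6
Step 3: Mean = sum / n = 66 / 6 = 11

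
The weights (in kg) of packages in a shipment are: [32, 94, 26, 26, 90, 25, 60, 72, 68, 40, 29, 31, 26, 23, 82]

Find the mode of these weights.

26

Step 1: Count the frequency of each value:
  23: appears 1 time(s)
  25: appears 1 time(s)
  26: appears 3 time(s)
  29: appears 1 time(s)
  31: appears 1 time(s)
  32: appears 1 time(s)
  40: appears 1 time(s)
  60: appears 1 time(s)
  68: appears 1 time(s)
  72: appears 1 time(s)
  82: appears 1 time(s)
  90: appears 1 time(s)
  94: appears 1 time(s)
Step 2: The value 26 appears most frequently (3 times).
Step 3: Mode = 26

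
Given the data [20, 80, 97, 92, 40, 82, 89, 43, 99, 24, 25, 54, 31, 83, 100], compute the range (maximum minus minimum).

80

Step 1: Identify the maximum value: max = 100
Step 2: Identify the minimum value: min = 20
Step 3: Range = max - min = 100 - 20 = 80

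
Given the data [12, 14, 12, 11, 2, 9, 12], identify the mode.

12

Step 1: Count the frequency of each value:
  2: appears 1 time(s)
  9: appears 1 time(s)
  11: appears 1 time(s)
  12: appears 3 time(s)
  14: appears 1 time(s)
Step 2: The value 12 appears most frequently (3 times).
Step 3: Mode = 12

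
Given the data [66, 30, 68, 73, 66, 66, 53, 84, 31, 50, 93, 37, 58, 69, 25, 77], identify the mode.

66

Step 1: Count the frequency of each value:
  25: appears 1 time(s)
  30: appears 1 time(s)
  31: appears 1 time(s)
  37: appears 1 time(s)
  50: appears 1 time(s)
  53: appears 1 time(s)
  58: appears 1 time(s)
  66: appears 3 time(s)
  68: appears 1 time(s)
  69: appears 1 time(s)
  73: appears 1 time(s)
  77: appears 1 time(s)
  84: appears 1 time(s)
  93: appears 1 time(s)
Step 2: The value 66 appears most frequently (3 times).
Step 3: Mode = 66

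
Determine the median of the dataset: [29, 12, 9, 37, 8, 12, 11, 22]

12

Step 1: Sort the data in ascending order: [8, 9, 11, 12, 12, 22, 29, 37]
Step 2: The number of values is n = 8.
Step 3: Since n is even, the median is the average of positions 4 and 5:
  Median = (12 + 12) / 2 = 12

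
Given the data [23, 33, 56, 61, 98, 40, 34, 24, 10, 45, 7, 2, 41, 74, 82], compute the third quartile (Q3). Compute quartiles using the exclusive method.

61

Step 1: Sort the data: [2, 7, 10, 23, 24, 33, 34, 40, 41, 45, 56, 61, 74, 82, 98]
Step 2: n = 15
Step 3: Using the exclusive quartile method:
  Q1 = 23
  Q2 (median) = 40
  Q3 = 61
  IQR = Q3 - Q1 = 61 - 23 = 38
Step 4: Q3 = 61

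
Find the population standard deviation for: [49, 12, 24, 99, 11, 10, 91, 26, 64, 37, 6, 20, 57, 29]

28.8424

Step 1: Compute the mean: 38.2143
Step 2: Sum of squared deviations from the mean: 11646.3571
Step 3: Population variance = 11646.3571 / 14 = 831.8827
Step 4: Standard deviation = sqrt(831.8827) = 28.8424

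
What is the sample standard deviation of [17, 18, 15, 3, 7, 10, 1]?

6.7929

Step 1: Compute the mean: 10.1429
Step 2: Sum of squared deviations from the mean: 276.8571
Step 3: Sample variance = 276.8571 / 6 = 46.1429
Step 4: Standard deviation = sqrt(46.1429) = 6.7929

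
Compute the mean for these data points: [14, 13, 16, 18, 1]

12.4

Step 1: Sum all values: 14 + 13 + 16 + 18 + 1 = 62
Step 2: Count the number of values: n = 5
Step 3: Mean = sum / n = 62 / 5 = 12.4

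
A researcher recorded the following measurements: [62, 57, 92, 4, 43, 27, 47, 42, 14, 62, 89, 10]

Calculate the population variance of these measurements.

755.6875

Step 1: Compute the mean: (62 + 57 + 92 + 4 + 43 + 27 + 47 + 42 + 14 + 62 + 89 + 10) / 12 = 45.75
Step 2: Compute squared deviations from the mean:
  (62 - 45.75)^2 = 264.0625
  (57 - 45.75)^2 = 126.5625
  (92 - 45.75)^2 = 2139.0625
  (4 - 45.75)^2 = 1743.0625
  (43 - 45.75)^2 = 7.5625
  (27 - 45.75)^2 = 351.5625
  (47 - 45.75)^2 = 1.5625
  (42 - 45.75)^2 = 14.0625
  (14 - 45.75)^2 = 1008.0625
  (62 - 45.75)^2 = 264.0625
  (89 - 45.75)^2 = 1870.5625
  (10 - 45.75)^2 = 1278.0625
Step 3: Sum of squared deviations = 9068.25
Step 4: Population variance = 9068.25 / 12 = 755.6875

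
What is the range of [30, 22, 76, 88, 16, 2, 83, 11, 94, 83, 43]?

92

Step 1: Identify the maximum value: max = 94
Step 2: Identify the minimum value: min = 2
Step 3: Range = max - min = 94 - 2 = 92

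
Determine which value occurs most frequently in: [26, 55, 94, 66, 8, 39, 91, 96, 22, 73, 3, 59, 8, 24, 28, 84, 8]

8

Step 1: Count the frequency of each value:
  3: appears 1 time(s)
  8: appears 3 time(s)
  22: appears 1 time(s)
  24: appears 1 time(s)
  26: appears 1 time(s)
  28: appears 1 time(s)
  39: appears 1 time(s)
  55: appears 1 time(s)
  59: appears 1 time(s)
  66: appears 1 time(s)
  73: appears 1 time(s)
  84: appears 1 time(s)
  91: appears 1 time(s)
  94: appears 1 time(s)
  96: appears 1 time(s)
Step 2: The value 8 appears most frequently (3 times).
Step 3: Mode = 8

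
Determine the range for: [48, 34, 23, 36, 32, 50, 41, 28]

27

Step 1: Identify the maximum value: max = 50
Step 2: Identify the minimum value: min = 23
Step 3: Range = max - min = 50 - 23 = 27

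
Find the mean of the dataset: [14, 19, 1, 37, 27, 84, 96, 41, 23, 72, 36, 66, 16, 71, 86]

45.9333

Step 1: Sum all values: 14 + 19 + 1 + 37 + 27 + 84 + 96 + 41 + 23 + 72 + 36 + 66 + 16 + 71 + 86 = 689
Step 2: Count the number of values: n = 15
Step 3: Mean = sum / n = 689 / 15 = 45.9333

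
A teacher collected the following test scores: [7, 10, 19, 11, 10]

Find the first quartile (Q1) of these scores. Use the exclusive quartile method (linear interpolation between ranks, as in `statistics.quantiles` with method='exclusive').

8.5

Step 1: Sort the data: [7, 10, 10, 11, 19]
Step 2: n = 5
Step 3: Using the exclusive quartile method:
  Q1 = 8.5
  Q2 (median) = 10
  Q3 = 15
  IQR = Q3 - Q1 = 15 - 8.5 = 6.5
Step 4: Q1 = 8.5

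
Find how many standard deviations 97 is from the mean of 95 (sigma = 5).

0.4

Step 1: Recall the z-score formula: z = (x - mu) / sigma
Step 2: Substitute values: z = (97 - 95) / 5
Step 3: z = 2 / 5 = 0.4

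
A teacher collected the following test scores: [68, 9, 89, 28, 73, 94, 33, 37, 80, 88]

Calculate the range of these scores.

85

Step 1: Identify the maximum value: max = 94
Step 2: Identify the minimum value: min = 9
Step 3: Range = max - min = 94 - 9 = 85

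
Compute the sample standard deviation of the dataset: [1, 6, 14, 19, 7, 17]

7.0616

Step 1: Compute the mean: 10.6667
Step 2: Sum of squared deviations from the mean: 249.3333
Step 3: Sample variance = 249.3333 / 5 = 49.8667
Step 4: Standard deviation = sqrt(49.8667) = 7.0616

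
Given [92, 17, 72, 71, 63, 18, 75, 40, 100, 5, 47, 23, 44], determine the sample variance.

914.3974

Step 1: Compute the mean: (92 + 17 + 72 + 71 + 63 + 18 + 75 + 40 + 100 + 5 + 47 + 23 + 44) / 13 = 51.3077
Step 2: Compute squared deviations from the mean:
  (92 - 51.3077)^2 = 1655.8639
  (17 - 51.3077)^2 = 1177.0178
  (72 - 51.3077)^2 = 428.1716
  (71 - 51.3077)^2 = 387.787
  (63 - 51.3077)^2 = 136.7101
  (18 - 51.3077)^2 = 1109.4024
  (75 - 51.3077)^2 = 561.3254
  (40 - 51.3077)^2 = 127.8639
  (100 - 51.3077)^2 = 2370.9408
  (5 - 51.3077)^2 = 2144.4024
  (47 - 51.3077)^2 = 18.5562
  (23 - 51.3077)^2 = 801.3254
  (44 - 51.3077)^2 = 53.4024
Step 3: Sum of squared deviations = 10972.7692
Step 4: Sample variance = 10972.7692 / 12 = 914.3974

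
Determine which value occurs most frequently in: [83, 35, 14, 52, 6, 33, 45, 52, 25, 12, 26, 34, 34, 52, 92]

52

Step 1: Count the frequency of each value:
  6: appears 1 time(s)
  12: appears 1 time(s)
  14: appears 1 time(s)
  25: appears 1 time(s)
  26: appears 1 time(s)
  33: appears 1 time(s)
  34: appears 2 time(s)
  35: appears 1 time(s)
  45: appears 1 time(s)
  52: appears 3 time(s)
  83: appears 1 time(s)
  92: appears 1 time(s)
Step 2: The value 52 appears most frequently (3 times).
Step 3: Mode = 52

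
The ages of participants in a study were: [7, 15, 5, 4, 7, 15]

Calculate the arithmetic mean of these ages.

8.8333

Step 1: Sum all values: 7 + 15 + 5 + 4 + 7 + 15 = 53
Step 2: Count the number of values: n = 6
Step 3: Mean = sum / n = 53 / 6 = 8.8333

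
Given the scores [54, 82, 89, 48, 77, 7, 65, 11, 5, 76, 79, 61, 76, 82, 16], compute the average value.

55.2

Step 1: Sum all values: 54 + 82 + 89 + 48 + 77 + 7 + 65 + 11 + 5 + 76 + 79 + 61 + 76 + 82 + 16 = 828
Step 2: Count the number of values: n = 15
Step 3: Mean = sum / n = 828 / 15 = 55.2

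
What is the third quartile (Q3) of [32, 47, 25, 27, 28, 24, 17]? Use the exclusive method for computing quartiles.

32

Step 1: Sort the data: [17, 24, 25, 27, 28, 32, 47]
Step 2: n = 7
Step 3: Using the exclusive quartile method:
  Q1 = 24
  Q2 (median) = 27
  Q3 = 32
  IQR = Q3 - Q1 = 32 - 24 = 8
Step 4: Q3 = 32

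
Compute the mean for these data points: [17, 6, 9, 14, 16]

12.4

Step 1: Sum all values: 17 + 6 + 9 + 14 + 16 = 62
Step 2: Count the number of values: n = 5
Step 3: Mean = sum / n = 62 / 5 = 12.4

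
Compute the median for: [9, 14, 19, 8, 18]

14

Step 1: Sort the data in ascending order: [8, 9, 14, 18, 19]
Step 2: The number of values is n = 5.
Step 3: Since n is odd, the median is the middle value at position 3: 14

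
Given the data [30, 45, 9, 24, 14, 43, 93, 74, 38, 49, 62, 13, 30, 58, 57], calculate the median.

43

Step 1: Sort the data in ascending order: [9, 13, 14, 24, 30, 30, 38, 43, 45, 49, 57, 58, 62, 74, 93]
Step 2: The number of values is n = 15.
Step 3: Since n is odd, the median is the middle value at position 8: 43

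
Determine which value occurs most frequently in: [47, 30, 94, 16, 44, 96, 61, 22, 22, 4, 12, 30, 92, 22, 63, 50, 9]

22

Step 1: Count the frequency of each value:
  4: appears 1 time(s)
  9: appears 1 time(s)
  12: appears 1 time(s)
  16: appears 1 time(s)
  22: appears 3 time(s)
  30: appears 2 time(s)
  44: appears 1 time(s)
  47: appears 1 time(s)
  50: appears 1 time(s)
  61: appears 1 time(s)
  63: appears 1 time(s)
  92: appears 1 time(s)
  94: appears 1 time(s)
  96: appears 1 time(s)
Step 2: The value 22 appears most frequently (3 times).
Step 3: Mode = 22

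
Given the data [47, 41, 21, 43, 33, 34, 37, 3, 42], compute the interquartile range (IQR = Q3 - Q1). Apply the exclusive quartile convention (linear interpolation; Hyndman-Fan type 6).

15.5

Step 1: Sort the data: [3, 21, 33, 34, 37, 41, 42, 43, 47]
Step 2: n = 9
Step 3: Using the exclusive quartile method:
  Q1 = 27
  Q2 (median) = 37
  Q3 = 42.5
  IQR = Q3 - Q1 = 42.5 - 27 = 15.5
Step 4: IQR = 15.5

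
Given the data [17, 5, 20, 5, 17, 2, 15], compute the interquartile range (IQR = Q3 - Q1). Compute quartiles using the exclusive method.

12

Step 1: Sort the data: [2, 5, 5, 15, 17, 17, 20]
Step 2: n = 7
Step 3: Using the exclusive quartile method:
  Q1 = 5
  Q2 (median) = 15
  Q3 = 17
  IQR = Q3 - Q1 = 17 - 5 = 12
Step 4: IQR = 12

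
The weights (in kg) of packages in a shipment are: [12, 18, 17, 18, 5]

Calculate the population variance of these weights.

25.2

Step 1: Compute the mean: (12 + 18 + 17 + 18 + 5) / 5 = 14
Step 2: Compute squared deviations from the mean:
  (12 - 14)^2 = 4
  (18 - 14)^2 = 16
  (17 - 14)^2 = 9
  (18 - 14)^2 = 16
  (5 - 14)^2 = 81
Step 3: Sum of squared deviations = 126
Step 4: Population variance = 126 / 5 = 25.2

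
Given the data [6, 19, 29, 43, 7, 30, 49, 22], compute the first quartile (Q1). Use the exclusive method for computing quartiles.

10

Step 1: Sort the data: [6, 7, 19, 22, 29, 30, 43, 49]
Step 2: n = 8
Step 3: Using the exclusive quartile method:
  Q1 = 10
  Q2 (median) = 25.5
  Q3 = 39.75
  IQR = Q3 - Q1 = 39.75 - 10 = 29.75
Step 4: Q1 = 10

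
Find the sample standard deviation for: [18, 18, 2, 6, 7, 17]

7.1461

Step 1: Compute the mean: 11.3333
Step 2: Sum of squared deviations from the mean: 255.3333
Step 3: Sample variance = 255.3333 / 5 = 51.0667
Step 4: Standard deviation = sqrt(51.0667) = 7.1461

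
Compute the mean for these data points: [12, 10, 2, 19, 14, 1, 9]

9.5714

Step 1: Sum all values: 12 + 10 + 2 + 19 + 14 + 1 + 9 = 67
Step 2: Count the number of values: n = 7
Step 3: Mean = sum / n = 67 / 7 = 9.5714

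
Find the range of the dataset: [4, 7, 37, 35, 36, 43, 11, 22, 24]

39

Step 1: Identify the maximum value: max = 43
Step 2: Identify the minimum value: min = 4
Step 3: Range = max - min = 43 - 4 = 39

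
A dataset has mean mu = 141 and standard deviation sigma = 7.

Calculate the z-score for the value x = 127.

-2

Step 1: Recall the z-score formula: z = (x - mu) / sigma
Step 2: Substitute values: z = (127 - 141) / 7
Step 3: z = -14 / 7 = -2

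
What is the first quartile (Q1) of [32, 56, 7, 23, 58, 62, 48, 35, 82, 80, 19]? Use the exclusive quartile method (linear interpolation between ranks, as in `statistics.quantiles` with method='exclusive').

23

Step 1: Sort the data: [7, 19, 23, 32, 35, 48, 56, 58, 62, 80, 82]
Step 2: n = 11
Step 3: Using the exclusive quartile method:
  Q1 = 23
  Q2 (median) = 48
  Q3 = 62
  IQR = Q3 - Q1 = 62 - 23 = 39
Step 4: Q1 = 23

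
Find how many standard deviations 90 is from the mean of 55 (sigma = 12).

2.9167

Step 1: Recall the z-score formula: z = (x - mu) / sigma
Step 2: Substitute values: z = (90 - 55) / 12
Step 3: z = 35 / 12 = 2.9167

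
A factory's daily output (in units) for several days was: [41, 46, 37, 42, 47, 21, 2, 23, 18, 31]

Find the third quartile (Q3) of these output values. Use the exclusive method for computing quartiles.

43

Step 1: Sort the data: [2, 18, 21, 23, 31, 37, 41, 42, 46, 47]
Step 2: n = 10
Step 3: Using the exclusive quartile method:
  Q1 = 20.25
  Q2 (median) = 34
  Q3 = 43
  IQR = Q3 - Q1 = 43 - 20.25 = 22.75
Step 4: Q3 = 43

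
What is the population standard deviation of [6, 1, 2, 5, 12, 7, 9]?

3.5456

Step 1: Compute the mean: 6
Step 2: Sum of squared deviations from the mean: 88
Step 3: Population variance = 88 / 7 = 12.5714
Step 4: Standard deviation = sqrt(12.5714) = 3.5456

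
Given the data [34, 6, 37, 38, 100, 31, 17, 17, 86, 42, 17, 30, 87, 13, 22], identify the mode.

17

Step 1: Count the frequency of each value:
  6: appears 1 time(s)
  13: appears 1 time(s)
  17: appears 3 time(s)
  22: appears 1 time(s)
  30: appears 1 time(s)
  31: appears 1 time(s)
  34: appears 1 time(s)
  37: appears 1 time(s)
  38: appears 1 time(s)
  42: appears 1 time(s)
  86: appears 1 time(s)
  87: appears 1 time(s)
  100: appears 1 time(s)
Step 2: The value 17 appears most frequently (3 times).
Step 3: Mode = 17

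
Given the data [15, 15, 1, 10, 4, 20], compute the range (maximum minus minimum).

19

Step 1: Identify the maximum value: max = 20
Step 2: Identify the minimum value: min = 1
Step 3: Range = max - min = 20 - 1 = 19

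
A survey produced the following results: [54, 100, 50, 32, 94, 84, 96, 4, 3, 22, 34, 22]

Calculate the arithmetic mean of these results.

49.5833

Step 1: Sum all values: 54 + 100 + 50 + 32 + 94 + 84 + 96 + 4 + 3 + 22 + 34 + 22 = 595
Step 2: Count the number of values: n = 12
Step 3: Mean = sum / n = 595 / 12 = 49.5833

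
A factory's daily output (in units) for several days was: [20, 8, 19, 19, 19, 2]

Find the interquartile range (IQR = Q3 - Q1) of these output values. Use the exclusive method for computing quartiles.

12.75

Step 1: Sort the data: [2, 8, 19, 19, 19, 20]
Step 2: n = 6
Step 3: Using the exclusive quartile method:
  Q1 = 6.5
  Q2 (median) = 19
  Q3 = 19.25
  IQR = Q3 - Q1 = 19.25 - 6.5 = 12.75
Step 4: IQR = 12.75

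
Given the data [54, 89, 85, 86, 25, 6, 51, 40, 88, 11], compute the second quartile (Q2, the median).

52.5

Step 1: Sort the data: [6, 11, 25, 40, 51, 54, 85, 86, 88, 89]
Step 2: n = 10
Step 3: Q2 is the median. Since n is even, it is the average of the values at positions 5 and 6:
  Q2 = (51 + 54) / 2 = 52.5
Step 4: Q2 = 52.5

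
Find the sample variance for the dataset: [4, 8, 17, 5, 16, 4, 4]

33.5714

Step 1: Compute the mean: (4 + 8 + 17 + 5 + 16 + 4 + 4) / 7 = 8.2857
Step 2: Compute squared deviations from the mean:
  (4 - 8.2857)^2 = 18.3673
  (8 - 8.2857)^2 = 0.0816
  (17 - 8.2857)^2 = 75.9388
  (5 - 8.2857)^2 = 10.7959
  (16 - 8.2857)^2 = 59.5102
  (4 - 8.2857)^2 = 18.3673
  (4 - 8.2857)^2 = 18.3673
Step 3: Sum of squared deviations = 201.4286
Step 4: Sample variance = 201.4286 / 6 = 33.5714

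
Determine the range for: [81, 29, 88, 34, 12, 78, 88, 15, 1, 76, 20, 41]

87

Step 1: Identify the maximum value: max = 88
Step 2: Identify the minimum value: min = 1
Step 3: Range = max - min = 88 - 1 = 87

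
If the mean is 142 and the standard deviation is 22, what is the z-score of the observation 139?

-0.1364

Step 1: Recall the z-score formula: z = (x - mu) / sigma
Step 2: Substitute values: z = (139 - 142) / 22
Step 3: z = -3 / 22 = -0.1364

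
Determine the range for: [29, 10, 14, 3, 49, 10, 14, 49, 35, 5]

46

Step 1: Identify the maximum value: max = 49
Step 2: Identify the minimum value: min = 3
Step 3: Range = max - min = 49 - 3 = 46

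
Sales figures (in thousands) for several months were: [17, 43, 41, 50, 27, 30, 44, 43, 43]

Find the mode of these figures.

43

Step 1: Count the frequency of each value:
  17: appears 1 time(s)
  27: appears 1 time(s)
  30: appears 1 time(s)
  41: appears 1 time(s)
  43: appears 3 time(s)
  44: appears 1 time(s)
  50: appears 1 time(s)
Step 2: The value 43 appears most frequently (3 times).
Step 3: Mode = 43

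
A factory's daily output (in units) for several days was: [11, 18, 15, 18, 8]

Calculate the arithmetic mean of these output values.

14

Step 1: Sum all values: 11 + 18 + 15 + 18 + 8 = 70
Step 2: Count the number of values: n = 5
Step 3: Mean = sum / n = 70 / 5 = 14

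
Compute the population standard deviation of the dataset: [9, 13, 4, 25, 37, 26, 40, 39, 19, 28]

12.0083

Step 1: Compute the mean: 24
Step 2: Sum of squared deviations from the mean: 1442
Step 3: Population variance = 1442 / 10 = 144.2
Step 4: Standard deviation = sqrt(144.2) = 12.0083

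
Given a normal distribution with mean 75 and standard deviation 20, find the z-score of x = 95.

1

Step 1: Recall the z-score formula: z = (x - mu) / sigma
Step 2: Substitute values: z = (95 - 75) / 20
Step 3: z = 20 / 20 = 1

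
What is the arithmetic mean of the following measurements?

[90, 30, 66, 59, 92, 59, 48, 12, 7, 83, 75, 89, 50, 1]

54.3571

Step 1: Sum all values: 90 + 30 + 66 + 59 + 92 + 59 + 48 + 12 + 7 + 83 + 75 + 89 + 50 + 1 = 761
Step 2: Count the number of values: n = 14
Step 3: Mean = sum / n = 761 / 14 = 54.3571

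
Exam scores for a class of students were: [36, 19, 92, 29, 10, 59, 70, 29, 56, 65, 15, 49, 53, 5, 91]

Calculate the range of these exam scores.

87

Step 1: Identify the maximum value: max = 92
Step 2: Identify the minimum value: min = 5
Step 3: Range = max - min = 92 - 5 = 87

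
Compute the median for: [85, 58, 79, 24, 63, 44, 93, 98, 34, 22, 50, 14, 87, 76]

60.5

Step 1: Sort the data in ascending order: [14, 22, 24, 34, 44, 50, 58, 63, 76, 79, 85, 87, 93, 98]
Step 2: The number of values is n = 14.
Step 3: Since n is even, the median is the average of positions 7 and 8:
  Median = (58 + 63) / 2 = 60.5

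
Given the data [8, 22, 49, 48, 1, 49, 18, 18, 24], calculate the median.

22

Step 1: Sort the data in ascending order: [1, 8, 18, 18, 22, 24, 48, 49, 49]
Step 2: The number of values is n = 9.
Step 3: Since n is odd, the median is the middle value at position 5: 22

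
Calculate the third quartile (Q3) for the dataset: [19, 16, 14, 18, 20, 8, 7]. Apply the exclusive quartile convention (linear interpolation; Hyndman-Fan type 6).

19

Step 1: Sort the data: [7, 8, 14, 16, 18, 19, 20]
Step 2: n = 7
Step 3: Using the exclusive quartile method:
  Q1 = 8
  Q2 (median) = 16
  Q3 = 19
  IQR = Q3 - Q1 = 19 - 8 = 11
Step 4: Q3 = 19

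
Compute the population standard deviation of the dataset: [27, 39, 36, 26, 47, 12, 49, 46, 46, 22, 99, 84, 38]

23.06

Step 1: Compute the mean: 43.9231
Step 2: Sum of squared deviations from the mean: 6912.9231
Step 3: Population variance = 6912.9231 / 13 = 531.7633
Step 4: Standard deviation = sqrt(531.7633) = 23.06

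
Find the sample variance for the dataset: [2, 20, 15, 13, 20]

54.5

Step 1: Compute the mean: (2 + 20 + 15 + 13 + 20) / 5 = 14
Step 2: Compute squared deviations from the mean:
  (2 - 14)^2 = 144
  (20 - 14)^2 = 36
  (15 - 14)^2 = 1
  (13 - 14)^2 = 1
  (20 - 14)^2 = 36
Step 3: Sum of squared deviations = 218
Step 4: Sample variance = 218 / 4 = 54.5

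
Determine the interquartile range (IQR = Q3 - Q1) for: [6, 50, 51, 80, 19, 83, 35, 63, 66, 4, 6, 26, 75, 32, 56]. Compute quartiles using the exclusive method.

47

Step 1: Sort the data: [4, 6, 6, 19, 26, 32, 35, 50, 51, 56, 63, 66, 75, 80, 83]
Step 2: n = 15
Step 3: Using the exclusive quartile method:
  Q1 = 19
  Q2 (median) = 50
  Q3 = 66
  IQR = Q3 - Q1 = 66 - 19 = 47
Step 4: IQR = 47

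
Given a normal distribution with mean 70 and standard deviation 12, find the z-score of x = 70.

0

Step 1: Recall the z-score formula: z = (x - mu) / sigma
Step 2: Substitute values: z = (70 - 70) / 12
Step 3: z = 0 / 12 = 0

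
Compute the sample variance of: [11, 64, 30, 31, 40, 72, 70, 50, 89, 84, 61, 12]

698.8788

Step 1: Compute the mean: (11 + 64 + 30 + 31 + 40 + 72 + 70 + 50 + 89 + 84 + 61 + 12) / 12 = 51.1667
Step 2: Compute squared deviations from the mean:
  (11 - 51.1667)^2 = 1613.3611
  (64 - 51.1667)^2 = 164.6944
  (30 - 51.1667)^2 = 448.0278
  (31 - 51.1667)^2 = 406.6944
  (40 - 51.1667)^2 = 124.6944
  (72 - 51.1667)^2 = 434.0278
  (70 - 51.1667)^2 = 354.6944
  (50 - 51.1667)^2 = 1.3611
  (89 - 51.1667)^2 = 1431.3611
  (84 - 51.1667)^2 = 1078.0278
  (61 - 51.1667)^2 = 96.6944
  (12 - 51.1667)^2 = 1534.0278
Step 3: Sum of squared deviations = 7687.6667
Step 4: Sample variance = 7687.6667 / 11 = 698.8788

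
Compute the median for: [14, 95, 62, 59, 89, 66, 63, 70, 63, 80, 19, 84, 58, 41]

63

Step 1: Sort the data in ascending order: [14, 19, 41, 58, 59, 62, 63, 63, 66, 70, 80, 84, 89, 95]
Step 2: The number of values is n = 14.
Step 3: Since n is even, the median is the average of positions 7 and 8:
  Median = (63 + 63) / 2 = 63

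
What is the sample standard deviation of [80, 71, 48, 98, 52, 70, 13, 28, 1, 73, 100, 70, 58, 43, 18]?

29.9019

Step 1: Compute the mean: 54.8667
Step 2: Sum of squared deviations from the mean: 12517.7333
Step 3: Sample variance = 12517.7333 / 14 = 894.1238
Step 4: Standard deviation = sqrt(894.1238) = 29.9019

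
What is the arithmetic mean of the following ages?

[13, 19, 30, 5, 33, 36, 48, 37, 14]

26.1111

Step 1: Sum all values: 13 + 19 + 30 + 5 + 33 + 36 + 48 + 37 + 14 = 235
Step 2: Count the number of values: n = 9
Step 3: Mean = sum / n = 235 / 9 = 26.1111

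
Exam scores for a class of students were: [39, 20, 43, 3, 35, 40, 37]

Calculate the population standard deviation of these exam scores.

13.3417

Step 1: Compute the mean: 31
Step 2: Sum of squared deviations from the mean: 1246
Step 3: Population variance = 1246 / 7 = 178
Step 4: Standard deviation = sqrt(178) = 13.3417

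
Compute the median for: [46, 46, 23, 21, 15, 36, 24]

24

Step 1: Sort the data in ascending order: [15, 21, 23, 24, 36, 46, 46]
Step 2: The number of values is n = 7.
Step 3: Since n is odd, the median is the middle value at position 4: 24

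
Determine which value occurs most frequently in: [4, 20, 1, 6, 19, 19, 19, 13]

19

Step 1: Count the frequency of each value:
  1: appears 1 time(s)
  4: appears 1 time(s)
  6: appears 1 time(s)
  13: appears 1 time(s)
  19: appears 3 time(s)
  20: appears 1 time(s)
Step 2: The value 19 appears most frequently (3 times).
Step 3: Mode = 19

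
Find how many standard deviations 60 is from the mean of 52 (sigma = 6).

1.3333

Step 1: Recall the z-score formula: z = (x - mu) / sigma
Step 2: Substitute values: z = (60 - 52) / 6
Step 3: z = 8 / 6 = 1.3333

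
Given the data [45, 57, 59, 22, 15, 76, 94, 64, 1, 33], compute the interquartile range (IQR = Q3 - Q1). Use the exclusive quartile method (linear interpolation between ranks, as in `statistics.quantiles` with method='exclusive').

46.75

Step 1: Sort the data: [1, 15, 22, 33, 45, 57, 59, 64, 76, 94]
Step 2: n = 10
Step 3: Using the exclusive quartile method:
  Q1 = 20.25
  Q2 (median) = 51
  Q3 = 67
  IQR = Q3 - Q1 = 67 - 20.25 = 46.75
Step 4: IQR = 46.75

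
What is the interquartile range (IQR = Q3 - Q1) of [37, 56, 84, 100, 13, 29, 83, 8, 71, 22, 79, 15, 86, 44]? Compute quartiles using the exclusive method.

63

Step 1: Sort the data: [8, 13, 15, 22, 29, 37, 44, 56, 71, 79, 83, 84, 86, 100]
Step 2: n = 14
Step 3: Using the exclusive quartile method:
  Q1 = 20.25
  Q2 (median) = 50
  Q3 = 83.25
  IQR = Q3 - Q1 = 83.25 - 20.25 = 63
Step 4: IQR = 63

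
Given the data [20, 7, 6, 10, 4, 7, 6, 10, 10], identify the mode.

10

Step 1: Count the frequency of each value:
  4: appears 1 time(s)
  6: appears 2 time(s)
  7: appears 2 time(s)
  10: appears 3 time(s)
  20: appears 1 time(s)
Step 2: The value 10 appears most frequently (3 times).
Step 3: Mode = 10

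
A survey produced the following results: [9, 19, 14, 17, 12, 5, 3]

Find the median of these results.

12

Step 1: Sort the data in ascending order: [3, 5, 9, 12, 14, 17, 19]
Step 2: The number of values is n = 7.
Step 3: Since n is odd, the median is the middle value at position 4: 12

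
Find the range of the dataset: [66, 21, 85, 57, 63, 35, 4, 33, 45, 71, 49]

81

Step 1: Identify the maximum value: max = 85
Step 2: Identify the minimum value: min = 4
Step 3: Range = max - min = 85 - 4 = 81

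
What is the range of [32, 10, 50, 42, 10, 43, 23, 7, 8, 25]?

43

Step 1: Identify the maximum value: max = 50
Step 2: Identify the minimum value: min = 7
Step 3: Range = max - min = 50 - 7 = 43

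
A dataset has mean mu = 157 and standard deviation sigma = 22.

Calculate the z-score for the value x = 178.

0.9545

Step 1: Recall the z-score formula: z = (x - mu) / sigma
Step 2: Substitute values: z = (178 - 157) / 22
Step 3: z = 21 / 22 = 0.9545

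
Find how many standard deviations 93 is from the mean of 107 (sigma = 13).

-1.0769

Step 1: Recall the z-score formula: z = (x - mu) / sigma
Step 2: Substitute values: z = (93 - 107) / 13
Step 3: z = -14 / 13 = -1.0769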